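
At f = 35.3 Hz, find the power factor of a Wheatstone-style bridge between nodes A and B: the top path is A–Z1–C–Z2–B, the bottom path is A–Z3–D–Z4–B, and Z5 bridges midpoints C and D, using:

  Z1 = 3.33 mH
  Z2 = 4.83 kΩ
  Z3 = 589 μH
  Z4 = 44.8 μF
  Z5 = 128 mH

Step 1 — Angular frequency: ω = 2π·f = 2π·35.3 = 221.8 rad/s.
Step 2 — Component impedances:
  Z1: Z = jωL = j·221.8·0.00333 = 0 + j0.7386 Ω
  Z2: Z = R = 4830 Ω
  Z3: Z = jωL = j·221.8·0.000589 = 0 + j0.1306 Ω
  Z4: Z = 1/(jωC) = -j/(ω·C) = 0 - j100.6 Ω
  Z5: Z = jωL = j·221.8·0.128 = 0 + j28.39 Ω
Step 3 — Bridge requires nodal analysis (the Z5 bridge couples midpoints C and D, so the two paths cannot be reduced to a simple series/parallel combination). Setting node B to ground and injecting 1 A at node A, the 3-node admittance system at A, C, D solves to V_A = Z_AB = 2.091 - j100.5 Ω = 100.5∠-88.8° Ω.
Step 4 — Power factor: PF = cos(φ) = Re(Z)/|Z| = 2.091/100.5 = 0.02081.
Step 5 — Type: Im(Z) = -100.5 ⇒ leading (phase φ = -88.8°).

PF = 0.02081 (leading, φ = -88.8°)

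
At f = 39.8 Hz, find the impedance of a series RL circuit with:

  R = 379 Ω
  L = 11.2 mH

Step 1 — Angular frequency: ω = 2π·f = 2π·39.8 = 250.1 rad/s.
Step 2 — Component impedances:
  R: Z = R = 379 Ω
  L: Z = jωL = j·250.1·0.0112 = 0 + j2.801 Ω
Step 3 — Series combination: Z_total = R + L = 379 + j2.801 Ω = 379∠0.4° Ω.

Z = 379 + j2.801 Ω = 379∠0.4° Ω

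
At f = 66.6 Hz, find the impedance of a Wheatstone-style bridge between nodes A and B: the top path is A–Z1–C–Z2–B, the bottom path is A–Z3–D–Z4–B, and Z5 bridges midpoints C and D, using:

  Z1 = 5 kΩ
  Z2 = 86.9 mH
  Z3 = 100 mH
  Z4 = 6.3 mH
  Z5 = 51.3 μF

Step 1 — Angular frequency: ω = 2π·f = 2π·66.6 = 418.5 rad/s.
Step 2 — Component impedances:
  Z1: Z = R = 5000 Ω
  Z2: Z = jωL = j·418.5·0.0869 = 0 + j36.36 Ω
  Z3: Z = jωL = j·418.5·0.1 = 0 + j41.85 Ω
  Z4: Z = jωL = j·418.5·0.0063 = 0 + j2.636 Ω
  Z5: Z = 1/(jωC) = -j/(ω·C) = 0 - j46.58 Ω
Step 3 — Bridge requires nodal analysis (the Z5 bridge couples midpoints C and D, so the two paths cannot be reduced to a simple series/parallel combination). Setting node B to ground and injecting 1 A at node A, the 3-node admittance system at A, C, D solves to V_A = Z_AB = 0.6716 + j45.36 Ω = 45.37∠89.2° Ω.

Z = 0.6716 + j45.36 Ω = 45.37∠89.2° Ω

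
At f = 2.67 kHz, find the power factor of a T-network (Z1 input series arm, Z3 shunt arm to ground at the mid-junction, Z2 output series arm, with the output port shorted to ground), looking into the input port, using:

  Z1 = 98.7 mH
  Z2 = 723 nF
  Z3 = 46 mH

Step 1 — Angular frequency: ω = 2π·f = 2π·2670 = 1.678e+04 rad/s.
Step 2 — Component impedances:
  Z1: Z = jωL = j·1.678e+04·0.0987 = 0 + j1656 Ω
  Z2: Z = 1/(jωC) = -j/(ω·C) = 0 - j82.45 Ω
  Z3: Z = jωL = j·1.678e+04·0.046 = 0 + j771.7 Ω
Step 3 — With the output port shorted to ground, the output series arm Z2 runs from the junction to ground; the shunt arm Z3 also runs from the junction to ground. They appear in parallel: Z3 || Z2 = 0 - j92.31 Ω.
Step 4 — Series with input arm Z1: Z_in = Z1 + (Z3 || Z2) = 0 + j1563 Ω = 1563∠90.0° Ω.
Step 5 — Power factor: PF = cos(φ) = Re(Z)/|Z| = 0/1563 = 0.
Step 6 — Type: Im(Z) = 1563 ⇒ lagging (phase φ = 90.0°).

PF = 0 (lagging, φ = 90.0°)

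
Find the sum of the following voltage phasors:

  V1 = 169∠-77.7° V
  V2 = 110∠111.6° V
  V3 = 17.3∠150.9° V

Step 1 — Convert each phasor to rectangular form:
  V1 = 169·(cos(-77.7°) + j·sin(-77.7°)) = 36 - j165.1 V
  V2 = 110·(cos(111.6°) + j·sin(111.6°)) = -40.49 + j102.3 V
  V3 = 17.3·(cos(150.9°) + j·sin(150.9°)) = -15.12 + j8.414 V
Step 2 — Sum components: V_total = -19.61 - j54.43 V.
Step 3 — Convert to polar: |V_total| = 57.86 V, ∠V_total = -109.8°.

V_total = 57.86∠-109.8° V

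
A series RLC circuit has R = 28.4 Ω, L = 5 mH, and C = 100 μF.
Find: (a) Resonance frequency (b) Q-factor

Step 1 — Resonance condition Im(Z)=0 gives ω₀ = 1/√(LC).
Step 2 — ω₀ = 1/√(0.005·0.0001) = 1414 rad/s.
Step 3 — f₀ = ω₀/(2π) = 225.1 Hz.
Step 4 — Series Q: Q = ω₀L/R = 1414·0.005/28.4 = 0.249.

(a) f₀ = 225.1 Hz  (b) Q = 0.249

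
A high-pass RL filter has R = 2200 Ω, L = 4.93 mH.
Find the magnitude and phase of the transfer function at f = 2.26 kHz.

Step 1 — Angular frequency: ω = 2π·2260 = 1.42e+04 rad/s.
Step 2 — Transfer function: H(jω) = jωL/(R + jωL).
Step 3 — Numerator jωL = j·70.01; denominator R + jωL = 2200 + j70.01.
Step 4 — H = 0.001012 + j0.03179.
Step 5 — Magnitude: |H| = 0.0318 (-30.0 dB); phase: φ = 88.2°.

|H| = 0.0318 (-30.0 dB), φ = 88.2°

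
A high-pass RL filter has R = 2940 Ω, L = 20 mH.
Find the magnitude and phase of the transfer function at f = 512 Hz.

Step 1 — Angular frequency: ω = 2π·512 = 3217 rad/s.
Step 2 — Transfer function: H(jω) = jωL/(R + jωL).
Step 3 — Numerator jωL = j·64.34; denominator R + jωL = 2940 + j64.34.
Step 4 — H = 0.0004787 + j0.02187.
Step 5 — Magnitude: |H| = 0.02188 (-33.2 dB); phase: φ = 88.7°.

|H| = 0.02188 (-33.2 dB), φ = 88.7°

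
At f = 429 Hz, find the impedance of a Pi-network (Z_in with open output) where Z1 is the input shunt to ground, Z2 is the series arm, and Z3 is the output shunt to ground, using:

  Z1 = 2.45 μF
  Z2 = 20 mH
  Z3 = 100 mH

Step 1 — Angular frequency: ω = 2π·f = 2π·429 = 2695 rad/s.
Step 2 — Component impedances:
  Z1: Z = 1/(jωC) = -j/(ω·C) = 0 - j151.4 Ω
  Z2: Z = jωL = j·2695·0.02 = 0 + j53.91 Ω
  Z3: Z = jωL = j·2695·0.1 = 0 + j269.5 Ω
Step 3 — With open output, the series arm Z2 and the output shunt Z3 appear in series to ground: Z2 + Z3 = 0 + j323.5 Ω.
Step 4 — Parallel with input shunt Z1: Z_in = Z1 || (Z2 + Z3) = 0 - j284.7 Ω = 284.7∠-90.0° Ω.

Z = 0 - j284.7 Ω = 284.7∠-90.0° Ω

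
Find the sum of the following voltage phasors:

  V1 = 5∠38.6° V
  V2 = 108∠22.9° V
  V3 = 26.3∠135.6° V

Step 1 — Convert each phasor to rectangular form:
  V1 = 5·(cos(38.6°) + j·sin(38.6°)) = 3.908 + j3.119 V
  V2 = 108·(cos(22.9°) + j·sin(22.9°)) = 99.49 + j42.03 V
  V3 = 26.3·(cos(135.6°) + j·sin(135.6°)) = -18.79 + j18.4 V
Step 2 — Sum components: V_total = 84.6 + j63.55 V.
Step 3 — Convert to polar: |V_total| = 105.8 V, ∠V_total = 36.9°.

V_total = 105.8∠36.9° V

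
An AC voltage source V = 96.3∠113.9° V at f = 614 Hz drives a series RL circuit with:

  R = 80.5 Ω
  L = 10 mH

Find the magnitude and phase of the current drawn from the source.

Step 1 — Angular frequency: ω = 2π·f = 2π·614 = 3858 rad/s.
Step 2 — Component impedances:
  R: Z = R = 80.5 Ω
  L: Z = jωL = j·3858·0.01 = 0 + j38.58 Ω
Step 3 — Series combination: Z_total = R + L = 80.5 + j38.58 Ω = 89.27∠25.6° Ω.
Step 4 — Source phasor: V = 96.3∠113.9° V = -39.02 + j88.04 V.
Step 5 — Ohm's law: I = V / Z_total = (-39.02 + j88.04) / (80.5 + j38.58) = 0.03211 + j1.078 A.
Step 6 — Convert to polar: |I| = 1.079 A, ∠I = 88.3°.

I = 1.079∠88.3° A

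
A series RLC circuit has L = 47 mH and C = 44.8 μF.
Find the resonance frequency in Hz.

Step 1 — Resonance condition Im(Z)=0 gives ω₀ = 1/√(LC).
Step 2 — ω₀ = 1/√(0.047·4.48e-05) = 689.1 rad/s.
Step 3 — f₀ = ω₀/(2π) = 109.7 Hz.

f₀ = 109.7 Hz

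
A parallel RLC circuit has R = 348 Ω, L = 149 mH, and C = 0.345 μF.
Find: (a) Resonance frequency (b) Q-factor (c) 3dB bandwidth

Step 1 — Resonance: ω₀ = 1/√(LC) = 1/√(0.149·3.45e-07) = 4411 rad/s.
Step 2 — f₀ = ω₀/(2π) = 702 Hz.
Step 3 — Parallel Q: Q = R/(ω₀L) = 348/(4411·0.149) = 0.5295.
Step 4 — Bandwidth: Δω = ω₀/Q = 8329 rad/s; BW = Δω/(2π) = 1326 Hz.

(a) f₀ = 702 Hz  (b) Q = 0.5295  (c) BW = 1326 Hz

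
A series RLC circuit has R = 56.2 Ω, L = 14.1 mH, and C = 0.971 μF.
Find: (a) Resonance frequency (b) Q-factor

Step 1 — Resonance condition Im(Z)=0 gives ω₀ = 1/√(LC).
Step 2 — ω₀ = 1/√(0.0141·9.71e-07) = 8546 rad/s.
Step 3 — f₀ = ω₀/(2π) = 1360 Hz.
Step 4 — Series Q: Q = ω₀L/R = 8546·0.0141/56.2 = 2.144.

(a) f₀ = 1360 Hz  (b) Q = 2.144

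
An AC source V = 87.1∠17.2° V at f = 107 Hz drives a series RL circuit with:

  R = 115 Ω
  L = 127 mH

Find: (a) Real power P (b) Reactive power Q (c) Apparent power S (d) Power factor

Step 1 — Angular frequency: ω = 2π·f = 2π·107 = 672.3 rad/s.
Step 2 — Component impedances:
  R: Z = R = 115 Ω
  L: Z = jωL = j·672.3·0.127 = 0 + j85.38 Ω
Step 3 — Series combination: Z_total = R + L = 115 + j85.38 Ω = 143.2∠36.6° Ω.
Step 4 — Source phasor: V = 87.1∠17.2° V = 83.2 + j25.76 V.
Step 5 — Current: I = V / Z = 0.5736 - j0.2019 A = 0.6081∠-19.4° A.
Step 6 — Complex power: S = V·I* = 42.53 + j31.57 VA.
Step 7 — Real power: P = Re(S) = 42.53 W.
Step 8 — Reactive power: Q = Im(S) = 31.57 VAR.
Step 9 — Apparent power: |S| = 52.97 VA.
Step 10 — Power factor: PF = P/|S| = 0.8029 (lagging).

(a) P = 42.53 W  (b) Q = 31.57 VAR  (c) S = 52.97 VA  (d) PF = 0.8029 (lagging)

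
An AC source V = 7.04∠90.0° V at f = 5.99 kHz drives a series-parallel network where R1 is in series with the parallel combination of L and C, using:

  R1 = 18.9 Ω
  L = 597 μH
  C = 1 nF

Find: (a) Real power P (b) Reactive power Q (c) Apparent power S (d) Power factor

Step 1 — Angular frequency: ω = 2π·f = 2π·5990 = 3.764e+04 rad/s.
Step 2 — Component impedances:
  R1: Z = R = 18.9 Ω
  L: Z = jωL = j·3.764e+04·0.000597 = 0 + j22.47 Ω
  C: Z = 1/(jωC) = -j/(ω·C) = 0 - j2.657e+04 Ω
Step 3 — Parallel branch: L || C = 1/(1/L + 1/C) = 0 + j22.49 Ω.
Step 4 — Series with R1: Z_total = R1 + (L || C) = 18.9 + j22.49 Ω = 29.38∠50.0° Ω.
Step 5 — Source phasor: V = 7.04∠90.0° V = 0 + j7.04 V.
Step 6 — Current: I = V / Z = 0.1835 + j0.1542 A = 0.2397∠40.0° A.
Step 7 — Complex power: S = V·I* = 1.086 + j1.292 VA.
Step 8 — Real power: P = Re(S) = 1.086 W.
Step 9 — Reactive power: Q = Im(S) = 1.292 VAR.
Step 10 — Apparent power: |S| = 1.687 VA.
Step 11 — Power factor: PF = P/|S| = 0.6434 (lagging).

(a) P = 1.086 W  (b) Q = 1.292 VAR  (c) S = 1.687 VA  (d) PF = 0.6434 (lagging)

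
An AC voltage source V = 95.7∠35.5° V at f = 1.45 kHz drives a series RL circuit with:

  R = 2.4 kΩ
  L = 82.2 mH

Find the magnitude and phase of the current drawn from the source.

Step 1 — Angular frequency: ω = 2π·f = 2π·1450 = 9111 rad/s.
Step 2 — Component impedances:
  R: Z = R = 2400 Ω
  L: Z = jωL = j·9111·0.0822 = 0 + j748.9 Ω
Step 3 — Series combination: Z_total = R + L = 2400 + j748.9 Ω = 2514∠17.3° Ω.
Step 4 — Source phasor: V = 95.7∠35.5° V = 77.91 + j55.57 V.
Step 5 — Ohm's law: I = V / Z_total = (77.91 + j55.57) / (2400 + j748.9) = 0.03617 + j0.01187 A.
Step 6 — Convert to polar: |I| = 0.03806 A, ∠I = 18.2°.

I = 0.03806∠18.2° A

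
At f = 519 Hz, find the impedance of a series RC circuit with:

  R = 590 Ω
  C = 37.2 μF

Step 1 — Angular frequency: ω = 2π·f = 2π·519 = 3261 rad/s.
Step 2 — Component impedances:
  R: Z = R = 590 Ω
  C: Z = 1/(jωC) = -j/(ω·C) = 0 - j8.243 Ω
Step 3 — Series combination: Z_total = R + C = 590 - j8.243 Ω = 590.1∠-0.8° Ω.

Z = 590 - j8.243 Ω = 590.1∠-0.8° Ω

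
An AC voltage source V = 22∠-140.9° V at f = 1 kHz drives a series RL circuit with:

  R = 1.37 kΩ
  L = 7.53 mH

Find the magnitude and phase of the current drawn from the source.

Step 1 — Angular frequency: ω = 2π·f = 2π·1000 = 6283 rad/s.
Step 2 — Component impedances:
  R: Z = R = 1370 Ω
  L: Z = jωL = j·6283·0.00753 = 0 + j47.31 Ω
Step 3 — Series combination: Z_total = R + L = 1370 + j47.31 Ω = 1371∠2.0° Ω.
Step 4 — Source phasor: V = 22∠-140.9° V = -17.07 - j13.87 V.
Step 5 — Ohm's law: I = V / Z_total = (-17.07 - j13.87) / (1370 + j47.31) = -0.0128 - j0.009686 A.
Step 6 — Convert to polar: |I| = 0.01605 A, ∠I = -142.9°.

I = 0.01605∠-142.9° A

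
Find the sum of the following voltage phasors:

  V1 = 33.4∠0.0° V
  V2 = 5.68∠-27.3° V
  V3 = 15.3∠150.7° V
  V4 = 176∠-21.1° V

Step 1 — Convert each phasor to rectangular form:
  V1 = 33.4·(cos(0.0°) + j·sin(0.0°)) = 33.4 V
  V2 = 5.68·(cos(-27.3°) + j·sin(-27.3°)) = 5.047 - j2.605 V
  V3 = 15.3·(cos(150.7°) + j·sin(150.7°)) = -13.34 + j7.488 V
  V4 = 176·(cos(-21.1°) + j·sin(-21.1°)) = 164.2 - j63.36 V
Step 2 — Sum components: V_total = 189.3 - j58.48 V.
Step 3 — Convert to polar: |V_total| = 198.1 V, ∠V_total = -17.2°.

V_total = 198.1∠-17.2° V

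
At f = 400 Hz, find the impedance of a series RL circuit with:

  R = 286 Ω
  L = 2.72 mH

Step 1 — Angular frequency: ω = 2π·f = 2π·400 = 2513 rad/s.
Step 2 — Component impedances:
  R: Z = R = 286 Ω
  L: Z = jωL = j·2513·0.00272 = 0 + j6.836 Ω
Step 3 — Series combination: Z_total = R + L = 286 + j6.836 Ω = 286.1∠1.4° Ω.

Z = 286 + j6.836 Ω = 286.1∠1.4° Ω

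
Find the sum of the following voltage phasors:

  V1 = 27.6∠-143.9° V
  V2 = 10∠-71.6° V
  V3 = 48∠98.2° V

Step 1 — Convert each phasor to rectangular form:
  V1 = 27.6·(cos(-143.9°) + j·sin(-143.9°)) = -22.3 - j16.26 V
  V2 = 10·(cos(-71.6°) + j·sin(-71.6°)) = 3.156 - j9.489 V
  V3 = 48·(cos(98.2°) + j·sin(98.2°)) = -6.846 + j47.51 V
Step 2 — Sum components: V_total = -25.99 + j21.76 V.
Step 3 — Convert to polar: |V_total| = 33.9 V, ∠V_total = 140.1°.

V_total = 33.9∠140.1° V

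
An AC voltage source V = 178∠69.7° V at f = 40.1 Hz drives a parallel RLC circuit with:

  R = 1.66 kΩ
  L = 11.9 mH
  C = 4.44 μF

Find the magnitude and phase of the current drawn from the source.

Step 1 — Angular frequency: ω = 2π·f = 2π·40.1 = 252 rad/s.
Step 2 — Component impedances:
  R: Z = R = 1660 Ω
  L: Z = jωL = j·252·0.0119 = 0 + j2.998 Ω
  C: Z = 1/(jωC) = -j/(ω·C) = 0 - j893.9 Ω
Step 3 — Parallel combination: 1/Z_total = 1/R + 1/L + 1/C; Z_total = 0.005452 + j3.008 Ω = 3.008∠89.9° Ω.
Step 4 — Source phasor: V = 178∠69.7° V = 61.75 + j166.9 V.
Step 5 — Ohm's law: I = V / Z_total = (61.75 + j166.9) / (0.005452 + j3.008) = 55.53 - j20.43 A.
Step 6 — Convert to polar: |I| = 59.17 A, ∠I = -20.2°.

I = 59.17∠-20.2° A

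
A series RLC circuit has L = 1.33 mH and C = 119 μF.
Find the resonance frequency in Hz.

Step 1 — Resonance condition Im(Z)=0 gives ω₀ = 1/√(LC).
Step 2 — ω₀ = 1/√(0.00133·0.000119) = 2514 rad/s.
Step 3 — f₀ = ω₀/(2π) = 400.1 Hz.

f₀ = 400.1 Hz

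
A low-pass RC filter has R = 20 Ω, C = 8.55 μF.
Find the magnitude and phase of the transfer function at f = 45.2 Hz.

Step 1 — Angular frequency: ω = 2π·45.2 = 284 rad/s.
Step 2 — Transfer function: H(jω) = 1/(1 + jωRC).
Step 3 — Denominator: 1 + jωRC = 1 + j·284·20·8.55e-06 = 1 + j0.04856.
Step 4 — H = 0.9976 - j0.04845.
Step 5 — Magnitude: |H| = 0.9988 (-0.0 dB); phase: φ = -2.8°.

|H| = 0.9988 (-0.0 dB), φ = -2.8°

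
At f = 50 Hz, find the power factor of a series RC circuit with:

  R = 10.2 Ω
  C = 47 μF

Step 1 — Angular frequency: ω = 2π·f = 2π·50 = 314.2 rad/s.
Step 2 — Component impedances:
  R: Z = R = 10.2 Ω
  C: Z = 1/(jωC) = -j/(ω·C) = 0 - j67.73 Ω
Step 3 — Series combination: Z_total = R + C = 10.2 - j67.73 Ω = 68.49∠-81.4° Ω.
Step 4 — Power factor: PF = cos(φ) = Re(Z)/|Z| = 10.2/68.49 = 0.1489.
Step 5 — Type: Im(Z) = -67.73 ⇒ leading (phase φ = -81.4°).

PF = 0.1489 (leading, φ = -81.4°)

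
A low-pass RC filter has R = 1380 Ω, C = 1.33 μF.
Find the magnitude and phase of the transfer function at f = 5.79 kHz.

Step 1 — Angular frequency: ω = 2π·5790 = 3.638e+04 rad/s.
Step 2 — Transfer function: H(jω) = 1/(1 + jωRC).
Step 3 — Denominator: 1 + jωRC = 1 + j·3.638e+04·1380·1.33e-06 = 1 + j66.77.
Step 4 — H = 0.0002242 - j0.01497.
Step 5 — Magnitude: |H| = 0.01497 (-36.5 dB); phase: φ = -89.1°.

|H| = 0.01497 (-36.5 dB), φ = -89.1°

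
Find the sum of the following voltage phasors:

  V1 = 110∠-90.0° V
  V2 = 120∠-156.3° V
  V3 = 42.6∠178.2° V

Step 1 — Convert each phasor to rectangular form:
  V1 = 110·(cos(-90.0°) + j·sin(-90.0°)) = 0 - j110 V
  V2 = 120·(cos(-156.3°) + j·sin(-156.3°)) = -109.9 - j48.23 V
  V3 = 42.6·(cos(178.2°) + j·sin(178.2°)) = -42.58 + j1.338 V
Step 2 — Sum components: V_total = -152.5 - j156.9 V.
Step 3 — Convert to polar: |V_total| = 218.8 V, ∠V_total = -134.2°.

V_total = 218.8∠-134.2° V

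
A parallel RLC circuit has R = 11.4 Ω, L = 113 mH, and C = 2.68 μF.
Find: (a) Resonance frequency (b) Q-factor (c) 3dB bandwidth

Step 1 — Resonance: ω₀ = 1/√(LC) = 1/√(0.113·2.68e-06) = 1817 rad/s.
Step 2 — f₀ = ω₀/(2π) = 289.2 Hz.
Step 3 — Parallel Q: Q = R/(ω₀L) = 11.4/(1817·0.113) = 0.05552.
Step 4 — Bandwidth: Δω = ω₀/Q = 3.273e+04 rad/s; BW = Δω/(2π) = 5209 Hz.

(a) f₀ = 289.2 Hz  (b) Q = 0.05552  (c) BW = 5209 Hz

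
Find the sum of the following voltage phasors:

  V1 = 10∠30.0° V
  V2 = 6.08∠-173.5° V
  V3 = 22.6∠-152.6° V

Step 1 — Convert each phasor to rectangular form:
  V1 = 10·(cos(30.0°) + j·sin(30.0°)) = 8.66 + j5 V
  V2 = 6.08·(cos(-173.5°) + j·sin(-173.5°)) = -6.041 - j0.6883 V
  V3 = 22.6·(cos(-152.6°) + j·sin(-152.6°)) = -20.06 - j10.4 V
Step 2 — Sum components: V_total = -17.45 - j6.089 V.
Step 3 — Convert to polar: |V_total| = 18.48 V, ∠V_total = -160.8°.

V_total = 18.48∠-160.8° V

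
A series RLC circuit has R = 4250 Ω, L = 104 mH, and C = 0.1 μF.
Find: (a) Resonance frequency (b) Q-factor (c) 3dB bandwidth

Step 1 — Resonance condition Im(Z)=0 gives ω₀ = 1/√(LC).
Step 2 — ω₀ = 1/√(0.104·1e-07) = 9806 rad/s.
Step 3 — f₀ = ω₀/(2π) = 1561 Hz.
Step 4 — Series Q: Q = ω₀L/R = 9806·0.104/4250 = 0.24.
Step 5 — 3dB bandwidth: Δω = ω₀/Q = 4.087e+04 rad/s; BW = Δω/(2π) = 6504 Hz.

(a) f₀ = 1561 Hz  (b) Q = 0.24  (c) BW = 6504 Hz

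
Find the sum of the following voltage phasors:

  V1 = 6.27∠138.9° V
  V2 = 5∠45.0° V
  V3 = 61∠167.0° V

Step 1 — Convert each phasor to rectangular form:
  V1 = 6.27·(cos(138.9°) + j·sin(138.9°)) = -4.725 + j4.122 V
  V2 = 5·(cos(45.0°) + j·sin(45.0°)) = 3.536 + j3.536 V
  V3 = 61·(cos(167.0°) + j·sin(167.0°)) = -59.44 + j13.72 V
Step 2 — Sum components: V_total = -60.63 + j21.38 V.
Step 3 — Convert to polar: |V_total| = 64.29 V, ∠V_total = 160.6°.

V_total = 64.29∠160.6° V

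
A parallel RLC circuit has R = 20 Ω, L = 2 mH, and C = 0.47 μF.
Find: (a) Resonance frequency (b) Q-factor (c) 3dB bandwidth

Step 1 — Resonance: ω₀ = 1/√(LC) = 1/√(0.002·4.7e-07) = 3.262e+04 rad/s.
Step 2 — f₀ = ω₀/(2π) = 5191 Hz.
Step 3 — Parallel Q: Q = R/(ω₀L) = 20/(3.262e+04·0.002) = 0.3066.
Step 4 — Bandwidth: Δω = ω₀/Q = 1.064e+05 rad/s; BW = Δω/(2π) = 1.693e+04 Hz.

(a) f₀ = 5191 Hz  (b) Q = 0.3066  (c) BW = 1.693e+04 Hz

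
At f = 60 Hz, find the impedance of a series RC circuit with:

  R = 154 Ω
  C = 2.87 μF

Step 1 — Angular frequency: ω = 2π·f = 2π·60 = 377 rad/s.
Step 2 — Component impedances:
  R: Z = R = 154 Ω
  C: Z = 1/(jωC) = -j/(ω·C) = 0 - j924.2 Ω
Step 3 — Series combination: Z_total = R + C = 154 - j924.2 Ω = 937∠-80.5° Ω.

Z = 154 - j924.2 Ω = 937∠-80.5° Ω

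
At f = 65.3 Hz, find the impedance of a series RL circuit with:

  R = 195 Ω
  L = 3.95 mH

Step 1 — Angular frequency: ω = 2π·f = 2π·65.3 = 410.3 rad/s.
Step 2 — Component impedances:
  R: Z = R = 195 Ω
  L: Z = jωL = j·410.3·0.00395 = 0 + j1.621 Ω
Step 3 — Series combination: Z_total = R + L = 195 + j1.621 Ω = 195∠0.5° Ω.

Z = 195 + j1.621 Ω = 195∠0.5° Ω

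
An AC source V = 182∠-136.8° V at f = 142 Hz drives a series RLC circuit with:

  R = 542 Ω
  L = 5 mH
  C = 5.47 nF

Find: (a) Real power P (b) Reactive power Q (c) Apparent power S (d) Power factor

Step 1 — Angular frequency: ω = 2π·f = 2π·142 = 892.2 rad/s.
Step 2 — Component impedances:
  R: Z = R = 542 Ω
  L: Z = jωL = j·892.2·0.005 = 0 + j4.461 Ω
  C: Z = 1/(jωC) = -j/(ω·C) = 0 - j2.049e+05 Ω
Step 3 — Series combination: Z_total = R + L + C = 542 - j2.049e+05 Ω = 2.049e+05∠-89.8° Ω.
Step 4 — Source phasor: V = 182∠-136.8° V = -132.7 - j124.6 V.
Step 5 — Current: I = V / Z = 0.0006063 - j0.0006491 A = 0.0008882∠-47.0° A.
Step 6 — Complex power: S = V·I* = 0.0004276 - j0.1617 VA.
Step 7 — Real power: P = Re(S) = 0.0004276 W.
Step 8 — Reactive power: Q = Im(S) = -0.1617 VAR.
Step 9 — Apparent power: |S| = 0.1617 VA.
Step 10 — Power factor: PF = P/|S| = 0.002645 (leading).

(a) P = 0.0004276 W  (b) Q = -0.1617 VAR  (c) S = 0.1617 VA  (d) PF = 0.002645 (leading)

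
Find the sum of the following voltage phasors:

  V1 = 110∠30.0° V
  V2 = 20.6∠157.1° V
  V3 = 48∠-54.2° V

Step 1 — Convert each phasor to rectangular form:
  V1 = 110·(cos(30.0°) + j·sin(30.0°)) = 95.26 + j55 V
  V2 = 20.6·(cos(157.1°) + j·sin(157.1°)) = -18.98 + j8.016 V
  V3 = 48·(cos(-54.2°) + j·sin(-54.2°)) = 28.08 - j38.93 V
Step 2 — Sum components: V_total = 104.4 + j24.08 V.
Step 3 — Convert to polar: |V_total| = 107.1 V, ∠V_total = 13.0°.

V_total = 107.1∠13.0° V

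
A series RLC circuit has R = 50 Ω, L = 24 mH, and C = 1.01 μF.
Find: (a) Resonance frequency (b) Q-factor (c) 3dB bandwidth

Step 1 — Resonance: ω₀ = 1/√(LC) = 1/√(0.024·1.01e-06) = 6423 rad/s.
Step 2 — f₀ = ω₀/(2π) = 1022 Hz.
Step 3 — Series Q: Q = ω₀L/R = 6423·0.024/50 = 3.083.
Step 4 — Bandwidth: Δω = ω₀/Q = 2083 rad/s; BW = Δω/(2π) = 331.6 Hz.

(a) f₀ = 1022 Hz  (b) Q = 3.083  (c) BW = 331.6 Hz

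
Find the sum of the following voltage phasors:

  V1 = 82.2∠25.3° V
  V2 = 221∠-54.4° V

Step 1 — Convert each phasor to rectangular form:
  V1 = 82.2·(cos(25.3°) + j·sin(25.3°)) = 74.32 + j35.13 V
  V2 = 221·(cos(-54.4°) + j·sin(-54.4°)) = 128.6 - j179.7 V
Step 2 — Sum components: V_total = 203 - j144.6 V.
Step 3 — Convert to polar: |V_total| = 249.2 V, ∠V_total = -35.5°.

V_total = 249.2∠-35.5° V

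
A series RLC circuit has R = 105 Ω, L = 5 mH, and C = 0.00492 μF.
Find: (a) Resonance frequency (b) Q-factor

Step 1 — Resonance condition Im(Z)=0 gives ω₀ = 1/√(LC).
Step 2 — ω₀ = 1/√(0.005·4.92e-09) = 2.016e+05 rad/s.
Step 3 — f₀ = ω₀/(2π) = 3.209e+04 Hz.
Step 4 — Series Q: Q = ω₀L/R = 2.016e+05·0.005/105 = 9.601.

(a) f₀ = 3.209e+04 Hz  (b) Q = 9.601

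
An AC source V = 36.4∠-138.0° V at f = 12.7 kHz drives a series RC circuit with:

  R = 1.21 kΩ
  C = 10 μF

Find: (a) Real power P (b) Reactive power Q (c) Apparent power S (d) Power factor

Step 1 — Angular frequency: ω = 2π·f = 2π·1.27e+04 = 7.98e+04 rad/s.
Step 2 — Component impedances:
  R: Z = R = 1210 Ω
  C: Z = 1/(jωC) = -j/(ω·C) = 0 - j1.253 Ω
Step 3 — Series combination: Z_total = R + C = 1210 - j1.253 Ω = 1210∠-0.1° Ω.
Step 4 — Source phasor: V = 36.4∠-138.0° V = -27.05 - j24.36 V.
Step 5 — Current: I = V / Z = -0.02233 - j0.02015 A = 0.03008∠-137.9° A.
Step 6 — Complex power: S = V·I* = 1.095 - j0.001134 VA.
Step 7 — Real power: P = Re(S) = 1.095 W.
Step 8 — Reactive power: Q = Im(S) = -0.001134 VAR.
Step 9 — Apparent power: |S| = 1.095 VA.
Step 10 — Power factor: PF = P/|S| = 1 (leading).

(a) P = 1.095 W  (b) Q = -0.001134 VAR  (c) S = 1.095 VA  (d) PF = 1 (leading)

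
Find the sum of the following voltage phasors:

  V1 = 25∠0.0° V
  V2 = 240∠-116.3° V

Step 1 — Convert each phasor to rectangular form:
  V1 = 25·(cos(0.0°) + j·sin(0.0°)) = 25 V
  V2 = 240·(cos(-116.3°) + j·sin(-116.3°)) = -106.3 - j215.2 V
Step 2 — Sum components: V_total = -81.34 - j215.2 V.
Step 3 — Convert to polar: |V_total| = 230 V, ∠V_total = -110.7°.

V_total = 230∠-110.7° V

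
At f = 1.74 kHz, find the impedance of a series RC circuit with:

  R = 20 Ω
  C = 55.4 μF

Step 1 — Angular frequency: ω = 2π·f = 2π·1740 = 1.093e+04 rad/s.
Step 2 — Component impedances:
  R: Z = R = 20 Ω
  C: Z = 1/(jωC) = -j/(ω·C) = 0 - j1.651 Ω
Step 3 — Series combination: Z_total = R + C = 20 - j1.651 Ω = 20.07∠-4.7° Ω.

Z = 20 - j1.651 Ω = 20.07∠-4.7° Ω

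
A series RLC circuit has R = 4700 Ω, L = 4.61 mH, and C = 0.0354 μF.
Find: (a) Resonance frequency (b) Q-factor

Step 1 — Resonance condition Im(Z)=0 gives ω₀ = 1/√(LC).
Step 2 — ω₀ = 1/√(0.00461·3.54e-08) = 7.828e+04 rad/s.
Step 3 — f₀ = ω₀/(2π) = 1.246e+04 Hz.
Step 4 — Series Q: Q = ω₀L/R = 7.828e+04·0.00461/4700 = 0.07678.

(a) f₀ = 1.246e+04 Hz  (b) Q = 0.07678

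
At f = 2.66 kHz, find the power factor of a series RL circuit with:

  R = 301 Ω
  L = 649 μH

Step 1 — Angular frequency: ω = 2π·f = 2π·2660 = 1.671e+04 rad/s.
Step 2 — Component impedances:
  R: Z = R = 301 Ω
  L: Z = jωL = j·1.671e+04·0.000649 = 0 + j10.85 Ω
Step 3 — Series combination: Z_total = R + L = 301 + j10.85 Ω = 301.2∠2.1° Ω.
Step 4 — Power factor: PF = cos(φ) = Re(Z)/|Z| = 301/301.195 = 0.9994.
Step 5 — Type: Im(Z) = 10.85 ⇒ lagging (phase φ = 2.1°).

PF = 0.9994 (lagging, φ = 2.1°)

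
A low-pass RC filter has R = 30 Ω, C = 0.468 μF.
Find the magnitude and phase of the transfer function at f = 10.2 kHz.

Step 1 — Angular frequency: ω = 2π·1.02e+04 = 6.409e+04 rad/s.
Step 2 — Transfer function: H(jω) = 1/(1 + jωRC).
Step 3 — Denominator: 1 + jωRC = 1 + j·6.409e+04·30·4.68e-07 = 1 + j0.8998.
Step 4 — H = 0.5526 - j0.4972.
Step 5 — Magnitude: |H| = 0.7434 (-2.6 dB); phase: φ = -42.0°.

|H| = 0.7434 (-2.6 dB), φ = -42.0°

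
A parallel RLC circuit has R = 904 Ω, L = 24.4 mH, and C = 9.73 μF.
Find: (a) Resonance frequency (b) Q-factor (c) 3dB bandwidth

Step 1 — Resonance: ω₀ = 1/√(LC) = 1/√(0.0244·9.73e-06) = 2052 rad/s.
Step 2 — f₀ = ω₀/(2π) = 326.6 Hz.
Step 3 — Parallel Q: Q = R/(ω₀L) = 904/(2052·0.0244) = 18.05.
Step 4 — Bandwidth: Δω = ω₀/Q = 113.7 rad/s; BW = Δω/(2π) = 18.09 Hz.

(a) f₀ = 326.6 Hz  (b) Q = 18.05  (c) BW = 18.09 Hz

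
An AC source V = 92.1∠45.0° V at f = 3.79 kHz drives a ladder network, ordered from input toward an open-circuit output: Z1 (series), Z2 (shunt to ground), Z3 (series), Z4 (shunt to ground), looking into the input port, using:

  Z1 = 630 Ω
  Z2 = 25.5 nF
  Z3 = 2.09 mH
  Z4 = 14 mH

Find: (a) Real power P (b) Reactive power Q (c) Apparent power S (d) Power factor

Step 1 — Angular frequency: ω = 2π·f = 2π·3790 = 2.381e+04 rad/s.
Step 2 — Component impedances:
  Z1: Z = R = 630 Ω
  Z2: Z = 1/(jωC) = -j/(ω·C) = 0 - j1647 Ω
  Z3: Z = jωL = j·2.381e+04·0.00209 = 0 + j49.77 Ω
  Z4: Z = jωL = j·2.381e+04·0.014 = 0 + j333.4 Ω
Step 3 — Ladder network (open output): work backward from the far end, alternating series and parallel combinations. Z_in = 630 + j499.3 Ω = 803.9∠38.4° Ω.
Step 4 — Source phasor: V = 92.1∠45.0° V = 65.12 + j65.12 V.
Step 5 — Current: I = V / Z = 0.1138 + j0.01317 A = 0.1146∠6.6° A.
Step 6 — Complex power: S = V·I* = 8.269 + j6.554 VA.
Step 7 — Real power: P = Re(S) = 8.269 W.
Step 8 — Reactive power: Q = Im(S) = 6.554 VAR.
Step 9 — Apparent power: |S| = 10.55 VA.
Step 10 — Power factor: PF = P/|S| = 0.7837 (lagging).

(a) P = 8.269 W  (b) Q = 6.554 VAR  (c) S = 10.55 VA  (d) PF = 0.7837 (lagging)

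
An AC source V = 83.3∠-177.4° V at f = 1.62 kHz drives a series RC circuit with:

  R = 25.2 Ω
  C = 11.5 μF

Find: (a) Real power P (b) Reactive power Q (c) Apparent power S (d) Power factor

Step 1 — Angular frequency: ω = 2π·f = 2π·1620 = 1.018e+04 rad/s.
Step 2 — Component impedances:
  R: Z = R = 25.2 Ω
  C: Z = 1/(jωC) = -j/(ω·C) = 0 - j8.543 Ω
Step 3 — Series combination: Z_total = R + C = 25.2 - j8.543 Ω = 26.61∠-18.7° Ω.
Step 4 — Source phasor: V = 83.3∠-177.4° V = -83.21 - j3.779 V.
Step 5 — Current: I = V / Z = -2.916 - j1.139 A = 3.131∠-158.7° A.
Step 6 — Complex power: S = V·I* = 247 - j83.72 VA.
Step 7 — Real power: P = Re(S) = 247 W.
Step 8 — Reactive power: Q = Im(S) = -83.72 VAR.
Step 9 — Apparent power: |S| = 260.8 VA.
Step 10 — Power factor: PF = P/|S| = 0.9471 (leading).

(a) P = 247 W  (b) Q = -83.72 VAR  (c) S = 260.8 VA  (d) PF = 0.9471 (leading)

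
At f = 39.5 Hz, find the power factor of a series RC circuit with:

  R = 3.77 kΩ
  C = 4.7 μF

Step 1 — Angular frequency: ω = 2π·f = 2π·39.5 = 248.2 rad/s.
Step 2 — Component impedances:
  R: Z = R = 3770 Ω
  C: Z = 1/(jωC) = -j/(ω·C) = 0 - j857.3 Ω
Step 3 — Series combination: Z_total = R + C = 3770 - j857.3 Ω = 3866∠-12.8° Ω.
Step 4 — Power factor: PF = cos(φ) = Re(Z)/|Z| = 3770/3866.2 = 0.9751.
Step 5 — Type: Im(Z) = -857.3 ⇒ leading (phase φ = -12.8°).

PF = 0.9751 (leading, φ = -12.8°)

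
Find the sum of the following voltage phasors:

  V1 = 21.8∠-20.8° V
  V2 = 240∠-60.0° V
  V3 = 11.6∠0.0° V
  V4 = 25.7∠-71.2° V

Step 1 — Convert each phasor to rectangular form:
  V1 = 21.8·(cos(-20.8°) + j·sin(-20.8°)) = 20.38 - j7.741 V
  V2 = 240·(cos(-60.0°) + j·sin(-60.0°)) = 120 - j207.8 V
  V3 = 11.6·(cos(0.0°) + j·sin(0.0°)) = 11.6 V
  V4 = 25.7·(cos(-71.2°) + j·sin(-71.2°)) = 8.282 - j24.33 V
Step 2 — Sum components: V_total = 160.3 - j239.9 V.
Step 3 — Convert to polar: |V_total| = 288.5 V, ∠V_total = -56.3°.

V_total = 288.5∠-56.3° V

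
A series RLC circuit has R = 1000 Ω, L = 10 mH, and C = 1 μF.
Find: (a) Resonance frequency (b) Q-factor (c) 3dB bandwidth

Step 1 — Resonance condition Im(Z)=0 gives ω₀ = 1/√(LC).
Step 2 — ω₀ = 1/√(0.01·1e-06) = 1e+04 rad/s.
Step 3 — f₀ = ω₀/(2π) = 1592 Hz.
Step 4 — Series Q: Q = ω₀L/R = 1e+04·0.01/1000 = 0.1.
Step 5 — 3dB bandwidth: Δω = ω₀/Q = 1e+05 rad/s; BW = Δω/(2π) = 1.592e+04 Hz.

(a) f₀ = 1592 Hz  (b) Q = 0.1  (c) BW = 1.592e+04 Hz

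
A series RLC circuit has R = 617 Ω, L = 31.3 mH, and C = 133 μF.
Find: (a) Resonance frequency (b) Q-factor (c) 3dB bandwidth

Step 1 — Resonance: ω₀ = 1/√(LC) = 1/√(0.0313·0.000133) = 490.1 rad/s.
Step 2 — f₀ = ω₀/(2π) = 78 Hz.
Step 3 — Series Q: Q = ω₀L/R = 490.1·0.0313/617 = 0.02486.
Step 4 — Bandwidth: Δω = ω₀/Q = 1.971e+04 rad/s; BW = Δω/(2π) = 3137 Hz.

(a) f₀ = 78 Hz  (b) Q = 0.02486  (c) BW = 3137 Hz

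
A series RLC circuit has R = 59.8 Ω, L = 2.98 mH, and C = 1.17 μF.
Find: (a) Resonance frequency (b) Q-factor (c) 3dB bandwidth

Step 1 — Resonance: ω₀ = 1/√(LC) = 1/√(0.00298·1.17e-06) = 1.694e+04 rad/s.
Step 2 — f₀ = ω₀/(2π) = 2695 Hz.
Step 3 — Series Q: Q = ω₀L/R = 1.694e+04·0.00298/59.8 = 0.8439.
Step 4 — Bandwidth: Δω = ω₀/Q = 2.007e+04 rad/s; BW = Δω/(2π) = 3194 Hz.

(a) f₀ = 2695 Hz  (b) Q = 0.8439  (c) BW = 3194 Hz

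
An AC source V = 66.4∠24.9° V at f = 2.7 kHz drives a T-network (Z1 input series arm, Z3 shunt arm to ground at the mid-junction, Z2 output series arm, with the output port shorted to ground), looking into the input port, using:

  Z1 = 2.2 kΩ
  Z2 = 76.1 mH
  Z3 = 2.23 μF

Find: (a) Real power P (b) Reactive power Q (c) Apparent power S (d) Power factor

Step 1 — Angular frequency: ω = 2π·f = 2π·2700 = 1.696e+04 rad/s.
Step 2 — Component impedances:
  Z1: Z = R = 2200 Ω
  Z2: Z = jωL = j·1.696e+04·0.0761 = 0 + j1291 Ω
  Z3: Z = 1/(jωC) = -j/(ω·C) = 0 - j26.43 Ω
Step 3 — With the output port shorted to ground, the output series arm Z2 runs from the junction to ground; the shunt arm Z3 also runs from the junction to ground. They appear in parallel: Z3 || Z2 = 0 - j26.99 Ω.
Step 4 — Series with input arm Z1: Z_in = Z1 + (Z3 || Z2) = 2200 - j26.99 Ω = 2200∠-0.7° Ω.
Step 5 — Source phasor: V = 66.4∠24.9° V = 60.23 + j27.96 V.
Step 6 — Current: I = V / Z = 0.02722 + j0.01304 A = 0.03018∠25.6° A.
Step 7 — Complex power: S = V·I* = 2.004 - j0.02458 VA.
Step 8 — Real power: P = Re(S) = 2.004 W.
Step 9 — Reactive power: Q = Im(S) = -0.02458 VAR.
Step 10 — Apparent power: |S| = 2.004 VA.
Step 11 — Power factor: PF = P/|S| = 0.9999 (leading).

(a) P = 2.004 W  (b) Q = -0.02458 VAR  (c) S = 2.004 VA  (d) PF = 0.9999 (leading)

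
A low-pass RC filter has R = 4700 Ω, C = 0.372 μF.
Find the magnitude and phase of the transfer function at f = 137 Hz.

Step 1 — Angular frequency: ω = 2π·137 = 860.8 rad/s.
Step 2 — Transfer function: H(jω) = 1/(1 + jωRC).
Step 3 — Denominator: 1 + jωRC = 1 + j·860.8·4700·3.72e-07 = 1 + j1.505.
Step 4 — H = 0.3063 - j0.4609.
Step 5 — Magnitude: |H| = 0.5534 (-5.1 dB); phase: φ = -56.4°.

|H| = 0.5534 (-5.1 dB), φ = -56.4°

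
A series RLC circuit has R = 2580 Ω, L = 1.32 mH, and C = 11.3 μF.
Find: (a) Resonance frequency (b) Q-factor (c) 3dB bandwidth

Step 1 — Resonance: ω₀ = 1/√(LC) = 1/√(0.00132·1.13e-05) = 8188 rad/s.
Step 2 — f₀ = ω₀/(2π) = 1303 Hz.
Step 3 — Series Q: Q = ω₀L/R = 8188·0.00132/2580 = 0.004189.
Step 4 — Bandwidth: Δω = ω₀/Q = 1.955e+06 rad/s; BW = Δω/(2π) = 3.111e+05 Hz.

(a) f₀ = 1303 Hz  (b) Q = 0.004189  (c) BW = 3.111e+05 Hz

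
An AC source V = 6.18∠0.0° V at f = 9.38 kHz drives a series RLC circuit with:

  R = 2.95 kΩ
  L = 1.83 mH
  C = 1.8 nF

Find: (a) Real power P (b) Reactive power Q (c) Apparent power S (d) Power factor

Step 1 — Angular frequency: ω = 2π·f = 2π·9380 = 5.894e+04 rad/s.
Step 2 — Component impedances:
  R: Z = R = 2950 Ω
  L: Z = jωL = j·5.894e+04·0.00183 = 0 + j107.9 Ω
  C: Z = 1/(jωC) = -j/(ω·C) = 0 - j9426 Ω
Step 3 — Series combination: Z_total = R + L + C = 2950 - j9319 Ω = 9774∠-72.4° Ω.
Step 4 — Source phasor: V = 6.18∠0.0° V = 6.18 V.
Step 5 — Current: I = V / Z = 0.0001908 + j0.0006028 A = 0.0006323∠72.4° A.
Step 6 — Complex power: S = V·I* = 0.001179 - j0.003725 VA.
Step 7 — Real power: P = Re(S) = 0.001179 W.
Step 8 — Reactive power: Q = Im(S) = -0.003725 VAR.
Step 9 — Apparent power: |S| = 0.003907 VA.
Step 10 — Power factor: PF = P/|S| = 0.3018 (leading).

(a) P = 0.001179 W  (b) Q = -0.003725 VAR  (c) S = 0.003907 VA  (d) PF = 0.3018 (leading)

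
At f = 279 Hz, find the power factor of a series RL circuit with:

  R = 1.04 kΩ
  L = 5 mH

Step 1 — Angular frequency: ω = 2π·f = 2π·279 = 1753 rad/s.
Step 2 — Component impedances:
  R: Z = R = 1040 Ω
  L: Z = jωL = j·1753·0.005 = 0 + j8.765 Ω
Step 3 — Series combination: Z_total = R + L = 1040 + j8.765 Ω = 1040∠0.5° Ω.
Step 4 — Power factor: PF = cos(φ) = Re(Z)/|Z| = 1040/1040 = 1.
Step 5 — Type: Im(Z) = 8.765 ⇒ lagging (phase φ = 0.5°).

PF = 1 (lagging, φ = 0.5°)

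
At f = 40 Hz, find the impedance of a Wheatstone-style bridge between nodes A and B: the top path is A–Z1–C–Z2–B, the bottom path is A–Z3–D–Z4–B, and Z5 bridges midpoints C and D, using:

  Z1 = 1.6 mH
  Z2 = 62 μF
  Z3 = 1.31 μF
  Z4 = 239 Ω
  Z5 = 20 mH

Step 1 — Angular frequency: ω = 2π·f = 2π·40 = 251.3 rad/s.
Step 2 — Component impedances:
  Z1: Z = jωL = j·251.3·0.0016 = 0 + j0.4021 Ω
  Z2: Z = 1/(jωC) = -j/(ω·C) = 0 - j64.18 Ω
  Z3: Z = 1/(jωC) = -j/(ω·C) = 0 - j3037 Ω
  Z4: Z = R = 239 Ω
  Z5: Z = jωL = j·251.3·0.02 = 0 + j5.027 Ω
Step 3 — Bridge requires nodal analysis (the Z5 bridge couples midpoints C and D, so the two paths cannot be reduced to a simple series/parallel combination). Setting node B to ground and injecting 1 A at node A, the 3-node admittance system at A, C, D solves to V_A = Z_AB = 16.24 - j59.76 Ω = 61.92∠-74.8° Ω.

Z = 16.24 - j59.76 Ω = 61.92∠-74.8° Ω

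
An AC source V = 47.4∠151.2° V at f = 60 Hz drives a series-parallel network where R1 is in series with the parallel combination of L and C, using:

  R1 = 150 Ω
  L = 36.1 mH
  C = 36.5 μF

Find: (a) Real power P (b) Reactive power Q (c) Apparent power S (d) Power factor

Step 1 — Angular frequency: ω = 2π·f = 2π·60 = 377 rad/s.
Step 2 — Component impedances:
  R1: Z = R = 150 Ω
  L: Z = jωL = j·377·0.0361 = 0 + j13.61 Ω
  C: Z = 1/(jωC) = -j/(ω·C) = 0 - j72.67 Ω
Step 3 — Parallel branch: L || C = 1/(1/L + 1/C) = 0 + j16.75 Ω.
Step 4 — Series with R1: Z_total = R1 + (L || C) = 150 + j16.75 Ω = 150.9∠6.4° Ω.
Step 5 — Source phasor: V = 47.4∠151.2° V = -41.54 + j22.84 V.
Step 6 — Current: I = V / Z = -0.2567 + j0.1809 A = 0.314∠144.8° A.
Step 7 — Complex power: S = V·I* = 14.79 + j1.652 VA.
Step 8 — Real power: P = Re(S) = 14.79 W.
Step 9 — Reactive power: Q = Im(S) = 1.652 VAR.
Step 10 — Apparent power: |S| = 14.89 VA.
Step 11 — Power factor: PF = P/|S| = 0.9938 (lagging).

(a) P = 14.79 W  (b) Q = 1.652 VAR  (c) S = 14.89 VA  (d) PF = 0.9938 (lagging)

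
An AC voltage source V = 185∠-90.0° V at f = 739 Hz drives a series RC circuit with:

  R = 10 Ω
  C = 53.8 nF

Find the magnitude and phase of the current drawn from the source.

Step 1 — Angular frequency: ω = 2π·f = 2π·739 = 4643 rad/s.
Step 2 — Component impedances:
  R: Z = R = 10 Ω
  C: Z = 1/(jωC) = -j/(ω·C) = 0 - j4003 Ω
Step 3 — Series combination: Z_total = R + C = 10 - j4003 Ω = 4003∠-89.9° Ω.
Step 4 — Source phasor: V = 185∠-90.0° V = 0 - j185 V.
Step 5 — Ohm's law: I = V / Z_total = (0 - j185) / (10 - j4003) = 0.04621 - j0.0001154 A.
Step 6 — Convert to polar: |I| = 0.04621 A, ∠I = -0.1°.

I = 0.04621∠-0.1° A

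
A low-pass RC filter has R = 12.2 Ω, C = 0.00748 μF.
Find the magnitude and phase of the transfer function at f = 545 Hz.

Step 1 — Angular frequency: ω = 2π·545 = 3424 rad/s.
Step 2 — Transfer function: H(jω) = 1/(1 + jωRC).
Step 3 — Denominator: 1 + jωRC = 1 + j·3424·12.2·7.48e-09 = 1 + j0.0003125.
Step 4 — H = 1 - j0.0003125.
Step 5 — Magnitude: |H| = 1 (-0.0 dB); phase: φ = -0.0°.

|H| = 1 (-0.0 dB), φ = -0.0°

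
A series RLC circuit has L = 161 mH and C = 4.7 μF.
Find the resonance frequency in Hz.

Step 1 — Resonance condition Im(Z)=0 gives ω₀ = 1/√(LC).
Step 2 — ω₀ = 1/√(0.161·4.7e-06) = 1150 rad/s.
Step 3 — f₀ = ω₀/(2π) = 183 Hz.

f₀ = 183 Hz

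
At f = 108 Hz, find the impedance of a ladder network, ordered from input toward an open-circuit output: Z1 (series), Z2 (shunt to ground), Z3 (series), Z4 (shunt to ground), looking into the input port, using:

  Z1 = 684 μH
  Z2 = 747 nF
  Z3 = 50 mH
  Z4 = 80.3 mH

Step 1 — Angular frequency: ω = 2π·f = 2π·108 = 678.6 rad/s.
Step 2 — Component impedances:
  Z1: Z = jωL = j·678.6·0.000684 = 0 + j0.4642 Ω
  Z2: Z = 1/(jωC) = -j/(ω·C) = 0 - j1973 Ω
  Z3: Z = jωL = j·678.6·0.05 = 0 + j33.93 Ω
  Z4: Z = jωL = j·678.6·0.0803 = 0 + j54.49 Ω
Step 3 — Ladder network (open output): work backward from the far end, alternating series and parallel combinations. Z_in = 0 + j93.03 Ω = 93.03∠90.0° Ω.

Z = 0 + j93.03 Ω = 93.03∠90.0° Ω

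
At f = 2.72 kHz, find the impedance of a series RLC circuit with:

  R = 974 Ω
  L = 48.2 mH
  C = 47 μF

Step 1 — Angular frequency: ω = 2π·f = 2π·2720 = 1.709e+04 rad/s.
Step 2 — Component impedances:
  R: Z = R = 974 Ω
  L: Z = jωL = j·1.709e+04·0.0482 = 0 + j823.8 Ω
  C: Z = 1/(jωC) = -j/(ω·C) = 0 - j1.245 Ω
Step 3 — Series combination: Z_total = R + L + C = 974 + j822.5 Ω = 1275∠40.2° Ω.

Z = 974 + j822.5 Ω = 1275∠40.2° Ω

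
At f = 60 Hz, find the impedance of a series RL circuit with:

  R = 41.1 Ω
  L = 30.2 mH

Step 1 — Angular frequency: ω = 2π·f = 2π·60 = 377 rad/s.
Step 2 — Component impedances:
  R: Z = R = 41.1 Ω
  L: Z = jωL = j·377·0.0302 = 0 + j11.39 Ω
Step 3 — Series combination: Z_total = R + L = 41.1 + j11.39 Ω = 42.65∠15.5° Ω.

Z = 41.1 + j11.39 Ω = 42.65∠15.5° Ω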